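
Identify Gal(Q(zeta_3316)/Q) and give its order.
|Gal(Q(zeta_3316)/Q)| = phi(3316) = 1656; group ≅ (Z/3316Z)^* ≅ Z/2Z × Z/828Z

The n-th cyclotomic polynomial Φ_3316(x) is the minimal polynomial of zeta_3316 over Q and has degree phi(3316) = 1656. So Q(zeta_3316) is a degree-1656 Galois extension with Galois group (Z/3316Z)^*. By CRT, (Z/3316Z)^* ≅ (Z/4Z)^* × (Z/829Z)^*. Each prime-power unit group is (Z/4Z)^* ≅ Z/2Z; (Z/829Z)^* ≅ Z/828Z. Hence Gal(Q(zeta_3316)/Q) ≅ Z/2Z × Z/828Z.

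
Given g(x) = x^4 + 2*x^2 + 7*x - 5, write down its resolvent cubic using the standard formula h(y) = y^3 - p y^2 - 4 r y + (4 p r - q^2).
h(y) = y^3 - 2*y^2 + 20*y - 89

Identify coefficients: p = 2, q = 7, r = -5.
Plug into h(y) = y^3 - p y^2 - 4 r y + (4 p r - q^2):
  h(y) = y^3 - (2) y^2 - 4*(-5) y + (4*(2)*(-5) - (7)^2)
       = y^3 + (-2) y^2 + (20) y + (-89).
Simplifying: h(y) = y^3 - 2*y^2 + 20*y - 89.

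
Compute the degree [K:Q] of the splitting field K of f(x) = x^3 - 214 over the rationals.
[K:Q] = 6

x^3 - 214 has one real root r = 214^(1/3) and two complex roots r*zeta_3, r*zeta_3^2 where zeta_3 = e^(2*pi*i/3). The splitting field is Q(r, zeta_3). [Q(r):Q] = 3 and [Q(zeta_3):Q] = 2 with gcd = 1, so [Q(r, zeta_3):Q] = 3 * 2 = 6.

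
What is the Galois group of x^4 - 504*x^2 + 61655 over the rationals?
Gal(K/Q) = V_4 (Klein four-group, Z/2Z × Z/2Z)

f factors as (x^2 - 295)(x^2 - 209), so the splitting field is K = Q(sqrt(295), sqrt(209)). The elements 295, 209, 61655 are all non-squares in Q, so sqrt(295) and sqrt(209) generate independent quadratic extensions. Thus [K:Q] = 4 and Gal(K/Q) is generated by the two order-2 automorphisms sqrt(295) ↦ -sqrt(295) and sqrt(209) ↦ -sqrt(209), giving V_4.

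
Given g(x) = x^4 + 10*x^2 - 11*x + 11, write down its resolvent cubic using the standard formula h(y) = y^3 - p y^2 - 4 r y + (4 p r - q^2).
h(y) = y^3 - 10*y^2 - 44*y + 319

Identify coefficients: p = 10, q = -11, r = 11.
Plug into h(y) = y^3 - p y^2 - 4 r y + (4 p r - q^2):
  h(y) = y^3 - (10) y^2 - 4*(11) y + (4*(10)*(11) - (-11)^2)
       = y^3 + (-10) y^2 + (-44) y + (319).
Simplifying: h(y) = y^3 - 10*y^2 - 44*y + 319.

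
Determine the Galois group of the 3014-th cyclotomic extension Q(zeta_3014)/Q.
|Gal(Q(zeta_3014)/Q)| = phi(3014) = 1360; group ≅ (Z/3014Z)^* ≅ Z/10Z × Z/136Z

The n-th cyclotomic polynomial Φ_3014(x) is the minimal polynomial of zeta_3014 over Q and has degree phi(3014) = 1360. So Q(zeta_3014) is a degree-1360 Galois extension with Galois group (Z/3014Z)^*. By CRT, (Z/3014Z)^* ≅ (Z/2Z)^* × (Z/11Z)^* × (Z/137Z)^*. Each prime-power unit group is (Z/2Z)^* ≅ trivial group (order 1); (Z/11Z)^* ≅ Z/10Z; (Z/137Z)^* ≅ Z/136Z. Hence Gal(Q(zeta_3014)/Q) ≅ Z/10Z × Z/136Z.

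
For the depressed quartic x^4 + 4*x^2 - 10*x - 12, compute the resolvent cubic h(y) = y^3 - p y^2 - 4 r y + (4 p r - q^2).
h(y) = y^3 - 4*y^2 + 48*y - 292

Identify coefficients: p = 4, q = -10, r = -12.
Plug into h(y) = y^3 - p y^2 - 4 r y + (4 p r - q^2):
  h(y) = y^3 - (4) y^2 - 4*(-12) y + (4*(4)*(-12) - (-10)^2)
       = y^3 + (-4) y^2 + (48) y + (-292).
Simplifying: h(y) = y^3 - 4*y^2 + 48*y - 292.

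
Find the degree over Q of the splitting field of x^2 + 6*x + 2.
[K:Q] = 2

The discriminant of x^2 + (6)*x + (2) is b^2 - 4c = 36 - (8) = 28. Since 28 is not a perfect square in Q, the polynomial is irreducible over Q. Its two roots generate a degree-2 extension, so [K:Q] = 2.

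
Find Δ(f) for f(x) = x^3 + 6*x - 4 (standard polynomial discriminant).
Δ = -1296

For a depressed cubic x^3 + p x + q the discriminant is Δ = -4 p^3 - 27 q^2 = -4*(6)^3 - 27*(-4)^2 = -864 - 432 = -1296.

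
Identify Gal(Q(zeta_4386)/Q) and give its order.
|Gal(Q(zeta_4386)/Q)| = phi(4386) = 1344; group ≅ (Z/4386Z)^* ≅ Z/2Z × Z/16Z × Z/42Z

The n-th cyclotomic polynomial Φ_4386(x) is the minimal polynomial of zeta_4386 over Q and has degree phi(4386) = 1344. So Q(zeta_4386) is a degree-1344 Galois extension with Galois group (Z/4386Z)^*. By CRT, (Z/4386Z)^* ≅ (Z/2Z)^* × (Z/3Z)^* × (Z/17Z)^* × (Z/43Z)^*. Each prime-power unit group is (Z/2Z)^* ≅ trivial group (order 1); (Z/3Z)^* ≅ Z/2Z; (Z/17Z)^* ≅ Z/16Z; (Z/43Z)^* ≅ Z/42Z. Hence Gal(Q(zeta_4386)/Q) ≅ Z/2Z × Z/16Z × Z/42Z.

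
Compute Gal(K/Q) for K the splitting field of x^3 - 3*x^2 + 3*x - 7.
Gal(K/Q) = S_3 (symmetric group of order 6)

Compute the discriminant of x^3 + (-3)*x^2 + (3)*x + (-7): Δ = -972. Since Δ is not a rational square, the Galois group is not contained in A_3; it must be the full S_3 (irreducibility of the cubic rules out anything smaller).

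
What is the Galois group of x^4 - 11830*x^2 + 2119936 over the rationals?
Gal(K/Q) = Z/2Z (cyclic of order 2)

f factors as (x^2 - 182)(x^2 - 11648), so the splitting field is K = Q(sqrt(182), sqrt(11648)). The squarefree part of 182 is 182 and the squarefree part of 11648 is also 182, so sqrt(182) and sqrt(11648) are both rational multiples of sqrt(182). Hence Q(sqrt(182)) = Q(sqrt(11648)) = Q(sqrt(182)), and the splitting field collapses to a single degree-2 extension with Galois group Z/2Z.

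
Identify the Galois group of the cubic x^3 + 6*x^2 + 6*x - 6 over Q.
Gal(K/Q) = S_3 (symmetric group of order 6)

Compute the discriminant of x^3 + (6)*x^2 + (6)*x + (-6): Δ = 756. Since Δ is not a rational square, the Galois group is not contained in A_3; it must be the full S_3 (irreducibility of the cubic rules out anything smaller).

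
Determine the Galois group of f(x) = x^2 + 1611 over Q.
Gal(K/Q) = Z/2Z (cyclic of order 2)

x^2 + 1611 is irreducible over Q since -1611 is not a rational square. The splitting field Q(sqrt(-1611)) has degree 2 over Q, and its unique nontrivial automorphism is sqrt(-1611) ↦ -sqrt(-1611). Hence Gal(Q(sqrt(-1611))/Q) = Z/2Z.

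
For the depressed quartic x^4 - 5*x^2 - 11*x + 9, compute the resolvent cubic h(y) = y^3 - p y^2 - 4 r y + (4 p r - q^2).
h(y) = y^3 + 5*y^2 - 36*y - 301

Identify coefficients: p = -5, q = -11, r = 9.
Plug into h(y) = y^3 - p y^2 - 4 r y + (4 p r - q^2):
  h(y) = y^3 - (-5) y^2 - 4*(9) y + (4*(-5)*(9) - (-11)^2)
       = y^3 + (5) y^2 + (-36) y + (-301).
Simplifying: h(y) = y^3 + 5*y^2 - 36*y - 301.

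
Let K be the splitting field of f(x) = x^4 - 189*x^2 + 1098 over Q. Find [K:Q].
[K:Q] = 4

f factors as (x^2 - 6)(x^2 - 183); the splitting field is K = Q(sqrt(6), sqrt(183)). Since 6, 183, and 1098 are all non-squares in Q, the three subfields Q(sqrt(6)), Q(sqrt(183)), Q(sqrt(1098)) are distinct degree-2 extensions, so [K:Q] = 4 (Klein four Galois group).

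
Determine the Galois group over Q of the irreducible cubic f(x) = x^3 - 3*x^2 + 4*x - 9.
Gal(K/Q) = S_3 (symmetric group of order 6)

Compute the discriminant of x^3 + (-3)*x^2 + (4)*x + (-9): Δ = -1327. Since Δ is not a rational square, the Galois group is not contained in A_3; it must be the full S_3 (irreducibility of the cubic rules out anything smaller).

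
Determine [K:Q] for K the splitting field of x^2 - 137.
[K:Q] = 2

The polynomial x^2 - 137 is irreducible over Q since 137 is not a perfect square. Its splitting field is Q(sqrt(137)), which has degree 2 over Q.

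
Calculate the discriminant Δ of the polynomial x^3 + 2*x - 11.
Δ = -3299

For a depressed cubic x^3 + p x + q the discriminant is Δ = -4 p^3 - 27 q^2 = -4*(2)^3 - 27*(-11)^2 = -32 - 3267 = -3299.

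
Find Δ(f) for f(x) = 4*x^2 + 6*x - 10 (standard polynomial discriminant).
Δ = 196

For a quadratic a x^2 + b x + c the discriminant is Δ = b^2 - 4ac = (6)^2 - 4*(4)*(-10) = 36 - (-160) = 196.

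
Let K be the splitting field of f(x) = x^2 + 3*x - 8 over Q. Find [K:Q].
[K:Q] = 2

The discriminant of x^2 + (3)*x + (-8) is b^2 - 4c = 9 - (-32) = 41. Since 41 is not a perfect square in Q, the polynomial is irreducible over Q. Its two roots generate a degree-2 extension, so [K:Q] = 2.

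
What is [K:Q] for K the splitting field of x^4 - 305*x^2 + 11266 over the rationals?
[K:Q] = 4

f factors as (x^2 - 43)(x^2 - 262); the splitting field is K = Q(sqrt(43), sqrt(262)). Since 43, 262, and 11266 are all non-squares in Q, the three subfields Q(sqrt(43)), Q(sqrt(262)), Q(sqrt(11266)) are distinct degree-2 extensions, so [K:Q] = 4 (Klein four Galois group).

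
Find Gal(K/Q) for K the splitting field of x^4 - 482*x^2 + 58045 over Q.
Gal(K/Q) = V_4 (Klein four-group, Z/2Z × Z/2Z)

f factors as (x^2 - 247)(x^2 - 235), so the splitting field is K = Q(sqrt(247), sqrt(235)). The elements 247, 235, 58045 are all non-squares in Q, so sqrt(247) and sqrt(235) generate independent quadratic extensions. Thus [K:Q] = 4 and Gal(K/Q) is generated by the two order-2 automorphisms sqrt(247) ↦ -sqrt(247) and sqrt(235) ↦ -sqrt(235), giving V_4.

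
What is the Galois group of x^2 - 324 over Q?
Gal(K/Q) = trivial group (order 1)

x^2 - 324 factors as (x - 18)(x + 18) over Q, so its splitting field is Q itself and the Galois group is trivial.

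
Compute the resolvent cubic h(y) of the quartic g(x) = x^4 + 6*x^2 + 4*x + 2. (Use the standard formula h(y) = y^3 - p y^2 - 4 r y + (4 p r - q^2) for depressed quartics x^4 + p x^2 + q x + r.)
h(y) = y^3 - 6*y^2 - 8*y + 32

Identify coefficients: p = 6, q = 4, r = 2.
Plug into h(y) = y^3 - p y^2 - 4 r y + (4 p r - q^2):
  h(y) = y^3 - (6) y^2 - 4*(2) y + (4*(6)*(2) - (4)^2)
       = y^3 + (-6) y^2 + (-8) y + (32).
Simplifying: h(y) = y^3 - 6*y^2 - 8*y + 32.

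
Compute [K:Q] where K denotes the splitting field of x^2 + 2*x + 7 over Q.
[K:Q] = 2

The discriminant of x^2 + (2)*x + (7) is b^2 - 4c = 4 - (28) = -24. Since -24 is not a perfect square in Q, the polynomial is irreducible over Q. Its two roots generate a degree-2 extension, so [K:Q] = 2.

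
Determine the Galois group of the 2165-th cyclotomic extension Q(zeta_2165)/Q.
|Gal(Q(zeta_2165)/Q)| = phi(2165) = 1728; group ≅ (Z/2165Z)^* ≅ Z/4Z × Z/432Z

The n-th cyclotomic polynomial Φ_2165(x) is the minimal polynomial of zeta_2165 over Q and has degree phi(2165) = 1728. So Q(zeta_2165) is a degree-1728 Galois extension with Galois group (Z/2165Z)^*. By CRT, (Z/2165Z)^* ≅ (Z/5Z)^* × (Z/433Z)^*. Each prime-power unit group is (Z/5Z)^* ≅ Z/4Z; (Z/433Z)^* ≅ Z/432Z. Hence Gal(Q(zeta_2165)/Q) ≅ Z/4Z × Z/432Z.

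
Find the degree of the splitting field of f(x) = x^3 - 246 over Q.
[K:Q] = 6

x^3 - 246 has one real root r = 246^(1/3) and two complex roots r*zeta_3, r*zeta_3^2 where zeta_3 = e^(2*pi*i/3). The splitting field is Q(r, zeta_3). [Q(r):Q] = 3 and [Q(zeta_3):Q] = 2 with gcd = 1, so [Q(r, zeta_3):Q] = 3 * 2 = 6.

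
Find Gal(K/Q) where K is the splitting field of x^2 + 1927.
Gal(K/Q) = Z/2Z (cyclic of order 2)

x^2 + 1927 is irreducible over Q since -1927 is not a rational square. The splitting field Q(sqrt(-1927)) has degree 2 over Q, and its unique nontrivial automorphism is sqrt(-1927) ↦ -sqrt(-1927). Hence Gal(Q(sqrt(-1927))/Q) = Z/2Z.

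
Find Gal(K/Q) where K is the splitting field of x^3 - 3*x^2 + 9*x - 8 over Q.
Gal(K/Q) = S_3 (symmetric group of order 6)

Compute the discriminant of x^3 + (-3)*x^2 + (9)*x + (-8): Δ = -891. Since Δ is not a rational square, the Galois group is not contained in A_3; it must be the full S_3 (irreducibility of the cubic rules out anything smaller).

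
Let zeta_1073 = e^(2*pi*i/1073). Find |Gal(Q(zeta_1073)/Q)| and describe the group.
|Gal(Q(zeta_1073)/Q)| = phi(1073) = 1008; group ≅ (Z/1073Z)^* ≅ Z/28Z × Z/36Z

The n-th cyclotomic polynomial Φ_1073(x) is the minimal polynomial of zeta_1073 over Q and has degree phi(1073) = 1008. So Q(zeta_1073) is a degree-1008 Galois extension with Galois group (Z/1073Z)^*. By CRT, (Z/1073Z)^* ≅ (Z/29Z)^* × (Z/37Z)^*. Each prime-power unit group is (Z/29Z)^* ≅ Z/28Z; (Z/37Z)^* ≅ Z/36Z. Hence Gal(Q(zeta_1073)/Q) ≅ Z/28Z × Z/36Z.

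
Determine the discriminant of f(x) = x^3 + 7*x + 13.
Δ = -5935

For a depressed cubic x^3 + p x + q the discriminant is Δ = -4 p^3 - 27 q^2 = -4*(7)^3 - 27*(13)^2 = -1372 - 4563 = -5935.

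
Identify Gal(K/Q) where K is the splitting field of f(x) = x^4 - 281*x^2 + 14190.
Gal(K/Q) = V_4 (Klein four-group, Z/2Z × Z/2Z)

f factors as (x^2 - 66)(x^2 - 215), so the splitting field is K = Q(sqrt(66), sqrt(215)). The elements 66, 215, 14190 are all non-squares in Q, so sqrt(66) and sqrt(215) generate independent quadratic extensions. Thus [K:Q] = 4 and Gal(K/Q) is generated by the two order-2 automorphisms sqrt(66) ↦ -sqrt(66) and sqrt(215) ↦ -sqrt(215), giving V_4.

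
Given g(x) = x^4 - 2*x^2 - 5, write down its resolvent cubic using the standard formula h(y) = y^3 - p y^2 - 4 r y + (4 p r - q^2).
h(y) = y^3 + 2*y^2 + 20*y + 40

Identify coefficients: p = -2, q = 0, r = -5.
Plug into h(y) = y^3 - p y^2 - 4 r y + (4 p r - q^2):
  h(y) = y^3 - (-2) y^2 - 4*(-5) y + (4*(-2)*(-5) - (0)^2)
       = y^3 + (2) y^2 + (20) y + (40).
Simplifying: h(y) = y^3 + 2*y^2 + 20*y + 40.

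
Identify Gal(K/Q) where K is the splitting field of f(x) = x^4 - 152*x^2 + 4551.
Gal(K/Q) = V_4 (Klein four-group, Z/2Z × Z/2Z)

f factors as (x^2 - 41)(x^2 - 111), so the splitting field is K = Q(sqrt(41), sqrt(111)). The elements 41, 111, 4551 are all non-squares in Q, so sqrt(41) and sqrt(111) generate independent quadratic extensions. Thus [K:Q] = 4 and Gal(K/Q) is generated by the two order-2 automorphisms sqrt(41) ↦ -sqrt(41) and sqrt(111) ↦ -sqrt(111), giving V_4.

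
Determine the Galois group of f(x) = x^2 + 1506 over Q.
Gal(K/Q) = Z/2Z (cyclic of order 2)

x^2 + 1506 is irreducible over Q since -1506 is not a rational square. The splitting field Q(sqrt(-1506)) has degree 2 over Q, and its unique nontrivial automorphism is sqrt(-1506) ↦ -sqrt(-1506). Hence Gal(Q(sqrt(-1506))/Q) = Z/2Z.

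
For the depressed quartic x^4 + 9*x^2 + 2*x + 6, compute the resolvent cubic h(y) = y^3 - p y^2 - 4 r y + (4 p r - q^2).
h(y) = y^3 - 9*y^2 - 24*y + 212

Identify coefficients: p = 9, q = 2, r = 6.
Plug into h(y) = y^3 - p y^2 - 4 r y + (4 p r - q^2):
  h(y) = y^3 - (9) y^2 - 4*(6) y + (4*(9)*(6) - (2)^2)
       = y^3 + (-9) y^2 + (-24) y + (212).
Simplifying: h(y) = y^3 - 9*y^2 - 24*y + 212.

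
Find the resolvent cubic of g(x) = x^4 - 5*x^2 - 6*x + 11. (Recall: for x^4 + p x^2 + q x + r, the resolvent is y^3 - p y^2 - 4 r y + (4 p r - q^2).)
h(y) = y^3 + 5*y^2 - 44*y - 256

Identify coefficients: p = -5, q = -6, r = 11.
Plug into h(y) = y^3 - p y^2 - 4 r y + (4 p r - q^2):
  h(y) = y^3 - (-5) y^2 - 4*(11) y + (4*(-5)*(11) - (-6)^2)
       = y^3 + (5) y^2 + (-44) y + (-256).
Simplifying: h(y) = y^3 + 5*y^2 - 44*y - 256.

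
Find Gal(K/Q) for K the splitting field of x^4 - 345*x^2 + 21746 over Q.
Gal(K/Q) = V_4 (Klein four-group, Z/2Z × Z/2Z)

f factors as (x^2 - 83)(x^2 - 262), so the splitting field is K = Q(sqrt(83), sqrt(262)). The elements 83, 262, 21746 are all non-squares in Q, so sqrt(83) and sqrt(262) generate independent quadratic extensions. Thus [K:Q] = 4 and Gal(K/Q) is generated by the two order-2 automorphisms sqrt(83) ↦ -sqrt(83) and sqrt(262) ↦ -sqrt(262), giving V_4.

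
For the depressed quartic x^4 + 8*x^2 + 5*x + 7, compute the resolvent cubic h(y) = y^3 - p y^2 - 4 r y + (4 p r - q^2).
h(y) = y^3 - 8*y^2 - 28*y + 199

Identify coefficients: p = 8, q = 5, r = 7.
Plug into h(y) = y^3 - p y^2 - 4 r y + (4 p r - q^2):
  h(y) = y^3 - (8) y^2 - 4*(7) y + (4*(8)*(7) - (5)^2)
       = y^3 + (-8) y^2 + (-28) y + (199).
Simplifying: h(y) = y^3 - 8*y^2 - 28*y + 199.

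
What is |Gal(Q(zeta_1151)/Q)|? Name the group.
|Gal(Q(zeta_1151)/Q)| = phi(1151) = 1150; group ≅ (Z/1151Z)^* ≅ Z/1150Z

The n-th cyclotomic polynomial Φ_1151(x) is the minimal polynomial of zeta_1151 over Q and has degree phi(1151) = 1150. So Q(zeta_1151) is a degree-1150 Galois extension with Galois group (Z/1151Z)^*. (Z/1151Z)^* is cyclic since 1151 is an odd prime power (or 4). Hence Gal(Q(zeta_1151)/Q) ≅ Z/1150Z.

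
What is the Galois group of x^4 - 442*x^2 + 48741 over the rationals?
Gal(K/Q) = V_4 (Klein four-group, Z/2Z × Z/2Z)

f factors as (x^2 - 211)(x^2 - 231), so the splitting field is K = Q(sqrt(211), sqrt(231)). The elements 211, 231, 48741 are all non-squares in Q, so sqrt(211) and sqrt(231) generate independent quadratic extensions. Thus [K:Q] = 4 and Gal(K/Q) is generated by the two order-2 automorphisms sqrt(211) ↦ -sqrt(211) and sqrt(231) ↦ -sqrt(231), giving V_4.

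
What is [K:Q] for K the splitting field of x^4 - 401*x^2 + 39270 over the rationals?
[K:Q] = 4

f factors as (x^2 - 231)(x^2 - 170); the splitting field is K = Q(sqrt(231), sqrt(170)). Since 231, 170, and 39270 are all non-squares in Q, the three subfields Q(sqrt(231)), Q(sqrt(170)), Q(sqrt(39270)) are distinct degree-2 extensions, so [K:Q] = 4 (Klein four Galois group).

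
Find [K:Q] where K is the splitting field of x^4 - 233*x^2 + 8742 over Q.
[K:Q] = 4

f factors as (x^2 - 47)(x^2 - 186); the splitting field is K = Q(sqrt(47), sqrt(186)). Since 47, 186, and 8742 are all non-squares in Q, the three subfields Q(sqrt(47)), Q(sqrt(186)), Q(sqrt(8742)) are distinct degree-2 extensions, so [K:Q] = 4 (Klein four Galois group).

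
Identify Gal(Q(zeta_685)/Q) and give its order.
|Gal(Q(zeta_685)/Q)| = phi(685) = 544; group ≅ (Z/685Z)^* ≅ Z/4Z × Z/136Z

The n-th cyclotomic polynomial Φ_685(x) is the minimal polynomial of zeta_685 over Q and has degree phi(685) = 544. So Q(zeta_685) is a degree-544 Galois extension with Galois group (Z/685Z)^*. By CRT, (Z/685Z)^* ≅ (Z/5Z)^* × (Z/137Z)^*. Each prime-power unit group is (Z/5Z)^* ≅ Z/4Z; (Z/137Z)^* ≅ Z/136Z. Hence Gal(Q(zeta_685)/Q) ≅ Z/4Z × Z/136Z.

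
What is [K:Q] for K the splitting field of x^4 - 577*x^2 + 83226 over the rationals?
[K:Q] = 4

f factors as (x^2 - 286)(x^2 - 291); the splitting field is K = Q(sqrt(286), sqrt(291)). Since 286, 291, and 83226 are all non-squares in Q, the three subfields Q(sqrt(286)), Q(sqrt(291)), Q(sqrt(83226)) are distinct degree-2 extensions, so [K:Q] = 4 (Klein four Galois group).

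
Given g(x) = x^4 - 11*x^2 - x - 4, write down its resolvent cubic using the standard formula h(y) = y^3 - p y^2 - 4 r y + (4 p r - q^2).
h(y) = y^3 + 11*y^2 + 16*y + 175

Identify coefficients: p = -11, q = -1, r = -4.
Plug into h(y) = y^3 - p y^2 - 4 r y + (4 p r - q^2):
  h(y) = y^3 - (-11) y^2 - 4*(-4) y + (4*(-11)*(-4) - (-1)^2)
       = y^3 + (11) y^2 + (16) y + (175).
Simplifying: h(y) = y^3 + 11*y^2 + 16*y + 175.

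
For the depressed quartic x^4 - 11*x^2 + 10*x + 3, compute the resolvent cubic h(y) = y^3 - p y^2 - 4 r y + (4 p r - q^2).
h(y) = y^3 + 11*y^2 - 12*y - 232

Identify coefficients: p = -11, q = 10, r = 3.
Plug into h(y) = y^3 - p y^2 - 4 r y + (4 p r - q^2):
  h(y) = y^3 - (-11) y^2 - 4*(3) y + (4*(-11)*(3) - (10)^2)
       = y^3 + (11) y^2 + (-12) y + (-232).
Simplifying: h(y) = y^3 + 11*y^2 - 12*y - 232.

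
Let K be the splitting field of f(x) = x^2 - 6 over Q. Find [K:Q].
[K:Q] = 2

The polynomial x^2 - 6 is irreducible over Q since 6 is not a perfect square. Its splitting field is Q(sqrt(6)), which has degree 2 over Q.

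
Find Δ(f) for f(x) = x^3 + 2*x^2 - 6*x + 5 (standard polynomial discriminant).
Δ = -907

For x^3 + a x^2 + b x + c the discriminant is Δ = 18 a b c - 4 a^3 c + a^2 b^2 - 4 b^3 - 27 c^2.
Plug a = 2, b = -6, c = 5:
  18*(2)*(-6)*(5) - 4*(2)^3*(5) + (2)^2*(-6)^2 - 4*(-6)^3 - 27*(5)^2
  = -1080 + (-160) + 144 + (864) + (-675)
  = -907.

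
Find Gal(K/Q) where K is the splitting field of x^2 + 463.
Gal(K/Q) = Z/2Z (cyclic of order 2)

x^2 + 463 is irreducible over Q since -463 is not a rational square. The splitting field Q(sqrt(-463)) has degree 2 over Q, and its unique nontrivial automorphism is sqrt(-463) ↦ -sqrt(-463). Hence Gal(Q(sqrt(-463))/Q) = Z/2Z.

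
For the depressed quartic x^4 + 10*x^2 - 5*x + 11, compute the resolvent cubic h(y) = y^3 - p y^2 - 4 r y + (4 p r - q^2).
h(y) = y^3 - 10*y^2 - 44*y + 415

Identify coefficients: p = 10, q = -5, r = 11.
Plug into h(y) = y^3 - p y^2 - 4 r y + (4 p r - q^2):
  h(y) = y^3 - (10) y^2 - 4*(11) y + (4*(10)*(11) - (-5)^2)
       = y^3 + (-10) y^2 + (-44) y + (415).
Simplifying: h(y) = y^3 - 10*y^2 - 44*y + 415.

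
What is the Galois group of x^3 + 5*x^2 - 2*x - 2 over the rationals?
Gal(K/Q) = S_3 (symmetric group of order 6)

Compute the discriminant of x^3 + (5)*x^2 + (-2)*x + (-2): Δ = 1384. Since Δ is not a rational square, the Galois group is not contained in A_3; it must be the full S_3 (irreducibility of the cubic rules out anything smaller).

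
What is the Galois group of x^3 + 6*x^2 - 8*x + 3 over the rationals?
Gal(K/Q) = S_3 (symmetric group of order 6)

Compute the discriminant of x^3 + (6)*x^2 + (-8)*x + (3): Δ = -1075. Since Δ is not a rational square, the Galois group is not contained in A_3; it must be the full S_3 (irreducibility of the cubic rules out anything smaller).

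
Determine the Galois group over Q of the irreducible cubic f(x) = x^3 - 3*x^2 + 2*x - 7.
Gal(K/Q) = S_3 (symmetric group of order 6)

Compute the discriminant of x^3 + (-3)*x^2 + (2)*x + (-7): Δ = -1319. Since Δ is not a rational square, the Galois group is not contained in A_3; it must be the full S_3 (irreducibility of the cubic rules out anything smaller).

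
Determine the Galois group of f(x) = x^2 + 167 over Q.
Gal(K/Q) = Z/2Z (cyclic of order 2)

x^2 + 167 is irreducible over Q since -167 is not a rational square. The splitting field Q(sqrt(-167)) has degree 2 over Q, and its unique nontrivial automorphism is sqrt(-167) ↦ -sqrt(-167). Hence Gal(Q(sqrt(-167))/Q) = Z/2Z.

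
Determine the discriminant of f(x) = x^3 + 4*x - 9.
Δ = -2443

For a depressed cubic x^3 + p x + q the discriminant is Δ = -4 p^3 - 27 q^2 = -4*(4)^3 - 27*(-9)^2 = -256 - 2187 = -2443.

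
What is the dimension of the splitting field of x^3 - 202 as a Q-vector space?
[K:Q] = 6

x^3 - 202 has one real root r = 202^(1/3) and two complex roots r*zeta_3, r*zeta_3^2 where zeta_3 = e^(2*pi*i/3). The splitting field is Q(r, zeta_3). [Q(r):Q] = 3 and [Q(zeta_3):Q] = 2 with gcd = 1, so [Q(r, zeta_3):Q] = 3 * 2 = 6.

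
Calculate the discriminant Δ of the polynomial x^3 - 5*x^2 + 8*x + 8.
Δ = -3936

For x^3 + a x^2 + b x + c the discriminant is Δ = 18 a b c - 4 a^3 c + a^2 b^2 - 4 b^3 - 27 c^2.
Plug a = -5, b = 8, c = 8:
  18*(-5)*(8)*(8) - 4*(-5)^3*(8) + (-5)^2*(8)^2 - 4*(8)^3 - 27*(8)^2
  = -5760 + (4000) + 1600 + (-2048) + (-1728)
  = -3936.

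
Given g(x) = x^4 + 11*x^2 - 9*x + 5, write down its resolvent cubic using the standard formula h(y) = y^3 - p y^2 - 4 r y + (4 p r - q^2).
h(y) = y^3 - 11*y^2 - 20*y + 139

Identify coefficients: p = 11, q = -9, r = 5.
Plug into h(y) = y^3 - p y^2 - 4 r y + (4 p r - q^2):
  h(y) = y^3 - (11) y^2 - 4*(5) y + (4*(11)*(5) - (-9)^2)
       = y^3 + (-11) y^2 + (-20) y + (139).
Simplifying: h(y) = y^3 - 11*y^2 - 20*y + 139.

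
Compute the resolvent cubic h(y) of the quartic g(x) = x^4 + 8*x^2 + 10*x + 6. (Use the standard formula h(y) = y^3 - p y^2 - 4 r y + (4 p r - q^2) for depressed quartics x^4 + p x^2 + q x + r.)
h(y) = y^3 - 8*y^2 - 24*y + 92

Identify coefficients: p = 8, q = 10, r = 6.
Plug into h(y) = y^3 - p y^2 - 4 r y + (4 p r - q^2):
  h(y) = y^3 - (8) y^2 - 4*(6) y + (4*(8)*(6) - (10)^2)
       = y^3 + (-8) y^2 + (-24) y + (92).
Simplifying: h(y) = y^3 - 8*y^2 - 24*y + 92.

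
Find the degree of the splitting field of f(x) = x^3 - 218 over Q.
[K:Q] = 6

x^3 - 218 has one real root r = 218^(1/3) and two complex roots r*zeta_3, r*zeta_3^2 where zeta_3 = e^(2*pi*i/3). The splitting field is Q(r, zeta_3). [Q(r):Q] = 3 and [Q(zeta_3):Q] = 2 with gcd = 1, so [Q(r, zeta_3):Q] = 3 * 2 = 6.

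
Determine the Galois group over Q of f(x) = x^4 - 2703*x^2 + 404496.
Gal(K/Q) = Z/2Z (cyclic of order 2)

f factors as (x^2 - 2544)(x^2 - 159), so the splitting field is K = Q(sqrt(2544), sqrt(159)). The squarefree part of 2544 is 159 and the squarefree part of 159 is also 159, so sqrt(2544) and sqrt(159) are both rational multiples of sqrt(159). Hence Q(sqrt(2544)) = Q(sqrt(159)) = Q(sqrt(159)), and the splitting field collapses to a single degree-2 extension with Galois group Z/2Z.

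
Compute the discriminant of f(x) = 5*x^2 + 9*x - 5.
Δ = 181

For a quadratic a x^2 + b x + c the discriminant is Δ = b^2 - 4ac = (9)^2 - 4*(5)*(-5) = 81 - (-100) = 181.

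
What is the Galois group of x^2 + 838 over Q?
Gal(K/Q) = Z/2Z (cyclic of order 2)

x^2 + 838 is irreducible over Q since -838 is not a rational square. The splitting field Q(sqrt(-838)) has degree 2 over Q, and its unique nontrivial automorphism is sqrt(-838) ↦ -sqrt(-838). Hence Gal(Q(sqrt(-838))/Q) = Z/2Z.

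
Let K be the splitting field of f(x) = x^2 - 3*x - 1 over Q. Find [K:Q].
[K:Q] = 2

The discriminant of x^2 + (-3)*x + (-1) is b^2 - 4c = 9 - (-4) = 13. Since 13 is not a perfect square in Q, the polynomial is irreducible over Q. Its two roots generate a degree-2 extension, so [K:Q] = 2.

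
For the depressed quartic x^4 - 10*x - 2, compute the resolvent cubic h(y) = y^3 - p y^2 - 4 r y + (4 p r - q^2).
h(y) = y^3 + 8*y - 100

Identify coefficients: p = 0, q = -10, r = -2.
Plug into h(y) = y^3 - p y^2 - 4 r y + (4 p r - q^2):
  h(y) = y^3 - (0) y^2 - 4*(-2) y + (4*(0)*(-2) - (-10)^2)
       = y^3 + (0) y^2 + (8) y + (-100).
Simplifying: h(y) = y^3 + 8*y - 100.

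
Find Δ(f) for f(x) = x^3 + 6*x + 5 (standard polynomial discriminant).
Δ = -1539

For x^3 + a x^2 + b x + c the discriminant is Δ = 18 a b c - 4 a^3 c + a^2 b^2 - 4 b^3 - 27 c^2.
Plug a = 0, b = 6, c = 5:
  18*(0)*(6)*(5) - 4*(0)^3*(5) + (0)^2*(6)^2 - 4*(6)^3 - 27*(5)^2
  = 0 + (0) + 0 + (-864) + (-675)
  = -1539.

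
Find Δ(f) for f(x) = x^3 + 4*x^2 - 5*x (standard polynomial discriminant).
Δ = 900

For x^3 + a x^2 + b x + c the discriminant is Δ = 18 a b c - 4 a^3 c + a^2 b^2 - 4 b^3 - 27 c^2.
Plug a = 4, b = -5, c = 0:
  18*(4)*(-5)*(0) - 4*(4)^3*(0) + (4)^2*(-5)^2 - 4*(-5)^3 - 27*(0)^2
  = 0 + (0) + 400 + (500) + (0)
  = 900.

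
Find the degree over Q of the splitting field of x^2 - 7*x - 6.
[K:Q] = 2

The discriminant of x^2 + (-7)*x + (-6) is b^2 - 4c = 49 - (-24) = 73. Since 73 is not a perfect square in Q, the polynomial is irreducible over Q. Its two roots generate a degree-2 extension, so [K:Q] = 2.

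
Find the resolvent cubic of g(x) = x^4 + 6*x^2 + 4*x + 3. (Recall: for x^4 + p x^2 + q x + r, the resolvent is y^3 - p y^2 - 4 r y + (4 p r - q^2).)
h(y) = y^3 - 6*y^2 - 12*y + 56

Identify coefficients: p = 6, q = 4, r = 3.
Plug into h(y) = y^3 - p y^2 - 4 r y + (4 p r - q^2):
  h(y) = y^3 - (6) y^2 - 4*(3) y + (4*(6)*(3) - (4)^2)
       = y^3 + (-6) y^2 + (-12) y + (56).
Simplifying: h(y) = y^3 - 6*y^2 - 12*y + 56.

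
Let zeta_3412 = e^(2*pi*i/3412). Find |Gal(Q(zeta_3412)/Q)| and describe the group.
|Gal(Q(zeta_3412)/Q)| = phi(3412) = 1704; group ≅ (Z/3412Z)^* ≅ Z/2Z × Z/852Z

The n-th cyclotomic polynomial Φ_3412(x) is the minimal polynomial of zeta_3412 over Q and has degree phi(3412) = 1704. So Q(zeta_3412) is a degree-1704 Galois extension with Galois group (Z/3412Z)^*. By CRT, (Z/3412Z)^* ≅ (Z/4Z)^* × (Z/853Z)^*. Each prime-power unit group is (Z/4Z)^* ≅ Z/2Z; (Z/853Z)^* ≅ Z/852Z. Hence Gal(Q(zeta_3412)/Q) ≅ Z/2Z × Z/852Z.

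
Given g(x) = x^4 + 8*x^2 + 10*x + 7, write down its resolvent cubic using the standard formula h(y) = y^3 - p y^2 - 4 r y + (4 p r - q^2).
h(y) = y^3 - 8*y^2 - 28*y + 124

Identify coefficients: p = 8, q = 10, r = 7.
Plug into h(y) = y^3 - p y^2 - 4 r y + (4 p r - q^2):
  h(y) = y^3 - (8) y^2 - 4*(7) y + (4*(8)*(7) - (10)^2)
       = y^3 + (-8) y^2 + (-28) y + (124).
Simplifying: h(y) = y^3 - 8*y^2 - 28*y + 124.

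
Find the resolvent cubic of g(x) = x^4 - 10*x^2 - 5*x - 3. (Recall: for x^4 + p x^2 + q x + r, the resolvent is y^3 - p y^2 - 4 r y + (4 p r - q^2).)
h(y) = y^3 + 10*y^2 + 12*y + 95

Identify coefficients: p = -10, q = -5, r = -3.
Plug into h(y) = y^3 - p y^2 - 4 r y + (4 p r - q^2):
  h(y) = y^3 - (-10) y^2 - 4*(-3) y + (4*(-10)*(-3) - (-5)^2)
       = y^3 + (10) y^2 + (12) y + (95).
Simplifying: h(y) = y^3 + 10*y^2 + 12*y + 95.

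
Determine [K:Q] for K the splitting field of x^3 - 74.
[K:Q] = 6

x^3 - 74 has one real root r = 74^(1/3) and two complex roots r*zeta_3, r*zeta_3^2 where zeta_3 = e^(2*pi*i/3). The splitting field is Q(r, zeta_3). [Q(r):Q] = 3 and [Q(zeta_3):Q] = 2 with gcd = 1, so [Q(r, zeta_3):Q] = 3 * 2 = 6.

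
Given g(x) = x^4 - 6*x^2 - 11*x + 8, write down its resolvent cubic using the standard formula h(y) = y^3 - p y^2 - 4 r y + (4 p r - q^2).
h(y) = y^3 + 6*y^2 - 32*y - 313

Identify coefficients: p = -6, q = -11, r = 8.
Plug into h(y) = y^3 - p y^2 - 4 r y + (4 p r - q^2):
  h(y) = y^3 - (-6) y^2 - 4*(8) y + (4*(-6)*(8) - (-11)^2)
       = y^3 + (6) y^2 + (-32) y + (-313).
Simplifying: h(y) = y^3 + 6*y^2 - 32*y - 313.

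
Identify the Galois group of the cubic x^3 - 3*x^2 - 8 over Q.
Gal(K/Q) = S_3 (symmetric group of order 6)

Compute the discriminant of x^3 + (-3)*x^2 + (0)*x + (-8): Δ = -2592. Since Δ is not a rational square, the Galois group is not contained in A_3; it must be the full S_3 (irreducibility of the cubic rules out anything smaller).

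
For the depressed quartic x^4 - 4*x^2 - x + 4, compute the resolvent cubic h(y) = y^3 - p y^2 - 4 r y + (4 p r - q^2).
h(y) = y^3 + 4*y^2 - 16*y - 65

Identify coefficients: p = -4, q = -1, r = 4.
Plug into h(y) = y^3 - p y^2 - 4 r y + (4 p r - q^2):
  h(y) = y^3 - (-4) y^2 - 4*(4) y + (4*(-4)*(4) - (-1)^2)
       = y^3 + (4) y^2 + (-16) y + (-65).
Simplifying: h(y) = y^3 + 4*y^2 - 16*y - 65.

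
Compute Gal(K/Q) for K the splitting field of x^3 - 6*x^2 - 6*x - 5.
Gal(K/Q) = S_3 (symmetric group of order 6)

Compute the discriminant of x^3 + (-6)*x^2 + (-6)*x + (-5): Δ = -6075. Since Δ is not a rational square, the Galois group is not contained in A_3; it must be the full S_3 (irreducibility of the cubic rules out anything smaller).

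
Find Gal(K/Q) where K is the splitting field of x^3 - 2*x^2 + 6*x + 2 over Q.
Gal(K/Q) = S_3 (symmetric group of order 6)

Compute the discriminant of x^3 + (-2)*x^2 + (6)*x + (2): Δ = -1196. Since Δ is not a rational square, the Galois group is not contained in A_3; it must be the full S_3 (irreducibility of the cubic rules out anything smaller).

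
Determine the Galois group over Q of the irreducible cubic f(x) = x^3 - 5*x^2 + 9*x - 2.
Gal(K/Q) = S_3 (symmetric group of order 6)

Compute the discriminant of x^3 + (-5)*x^2 + (9)*x + (-2): Δ = -379. Since Δ is not a rational square, the Galois group is not contained in A_3; it must be the full S_3 (irreducibility of the cubic rules out anything smaller).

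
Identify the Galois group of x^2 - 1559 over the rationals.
Gal(K/Q) = Z/2Z (cyclic of order 2)

x^2 - 1559 is irreducible over Q since 1559 is not a rational square. The splitting field Q(sqrt(1559)) has degree 2 over Q, and its unique nontrivial automorphism is sqrt(1559) ↦ -sqrt(1559). Hence Gal(Q(sqrt(1559))/Q) = Z/2Z.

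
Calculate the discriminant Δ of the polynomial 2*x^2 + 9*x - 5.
Δ = 121

For a quadratic a x^2 + b x + c the discriminant is Δ = b^2 - 4ac = (9)^2 - 4*(2)*(-5) = 81 - (-40) = 121.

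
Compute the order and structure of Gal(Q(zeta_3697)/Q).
|Gal(Q(zeta_3697)/Q)| = phi(3697) = 3696; group ≅ (Z/3697Z)^* ≅ Z/3696Z

The n-th cyclotomic polynomial Φ_3697(x) is the minimal polynomial of zeta_3697 over Q and has degree phi(3697) = 3696. So Q(zeta_3697) is a degree-3696 Galois extension with Galois group (Z/3697Z)^*. (Z/3697Z)^* is cyclic since 3697 is an odd prime power (or 4). Hence Gal(Q(zeta_3697)/Q) ≅ Z/3696Z.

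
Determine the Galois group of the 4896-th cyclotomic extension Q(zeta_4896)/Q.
|Gal(Q(zeta_4896)/Q)| = phi(4896) = 1536; group ≅ (Z/4896Z)^* ≅ Z/2Z × Z/6Z × Z/8Z × Z/16Z

The n-th cyclotomic polynomial Φ_4896(x) is the minimal polynomial of zeta_4896 over Q and has degree phi(4896) = 1536. So Q(zeta_4896) is a degree-1536 Galois extension with Galois group (Z/4896Z)^*. By CRT, (Z/4896Z)^* ≅ (Z/32Z)^* × (Z/9Z)^* × (Z/17Z)^*. Each prime-power unit group is (Z/32Z)^* ≅ Z/2Z × Z/8Z; (Z/9Z)^* ≅ Z/6Z; (Z/17Z)^* ≅ Z/16Z. Hence Gal(Q(zeta_4896)/Q) ≅ Z/2Z × Z/6Z × Z/8Z × Z/16Z.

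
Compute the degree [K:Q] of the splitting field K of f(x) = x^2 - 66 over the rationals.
[K:Q] = 2

The polynomial x^2 - 66 is irreducible over Q since 66 is not a perfect square. Its splitting field is Q(sqrt(66)), which has degree 2 over Q.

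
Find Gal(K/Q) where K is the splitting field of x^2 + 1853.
Gal(K/Q) = Z/2Z (cyclic of order 2)

x^2 + 1853 is irreducible over Q since -1853 is not a rational square. The splitting field Q(sqrt(-1853)) has degree 2 over Q, and its unique nontrivial automorphism is sqrt(-1853) ↦ -sqrt(-1853). Hence Gal(Q(sqrt(-1853))/Q) = Z/2Z.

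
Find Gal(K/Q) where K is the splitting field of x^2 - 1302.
Gal(K/Q) = Z/2Z (cyclic of order 2)

x^2 - 1302 is irreducible over Q since 1302 is not a rational square. The splitting field Q(sqrt(1302)) has degree 2 over Q, and its unique nontrivial automorphism is sqrt(1302) ↦ -sqrt(1302). Hence Gal(Q(sqrt(1302))/Q) = Z/2Z.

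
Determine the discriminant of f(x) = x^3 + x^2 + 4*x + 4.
Δ = -400

For x^3 + a x^2 + b x + c the discriminant is Δ = 18 a b c - 4 a^3 c + a^2 b^2 - 4 b^3 - 27 c^2.
Plug a = 1, b = 4, c = 4:
  18*(1)*(4)*(4) - 4*(1)^3*(4) + (1)^2*(4)^2 - 4*(4)^3 - 27*(4)^2
  = 288 + (-16) + 16 + (-256) + (-432)
  = -400.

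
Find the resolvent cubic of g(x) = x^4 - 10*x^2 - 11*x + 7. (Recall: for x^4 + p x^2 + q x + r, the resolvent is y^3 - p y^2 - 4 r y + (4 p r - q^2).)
h(y) = y^3 + 10*y^2 - 28*y - 401

Identify coefficients: p = -10, q = -11, r = 7.
Plug into h(y) = y^3 - p y^2 - 4 r y + (4 p r - q^2):
  h(y) = y^3 - (-10) y^2 - 4*(7) y + (4*(-10)*(7) - (-11)^2)
       = y^3 + (10) y^2 + (-28) y + (-401).
Simplifying: h(y) = y^3 + 10*y^2 - 28*y - 401.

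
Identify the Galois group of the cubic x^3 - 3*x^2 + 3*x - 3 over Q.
Gal(K/Q) = S_3 (symmetric group of order 6)

Compute the discriminant of x^3 + (-3)*x^2 + (3)*x + (-3): Δ = -108. Since Δ is not a rational square, the Galois group is not contained in A_3; it must be the full S_3 (irreducibility of the cubic rules out anything smaller).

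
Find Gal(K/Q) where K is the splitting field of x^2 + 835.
Gal(K/Q) = Z/2Z (cyclic of order 2)

x^2 + 835 is irreducible over Q since -835 is not a rational square. The splitting field Q(sqrt(-835)) has degree 2 over Q, and its unique nontrivial automorphism is sqrt(-835) ↦ -sqrt(-835). Hence Gal(Q(sqrt(-835))/Q) = Z/2Z.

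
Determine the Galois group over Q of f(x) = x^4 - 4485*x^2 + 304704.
Gal(K/Q) = Z/2Z (cyclic of order 2)

f factors as (x^2 - 69)(x^2 - 4416), so the splitting field is K = Q(sqrt(69), sqrt(4416)). The squarefree part of 69 is 69 and the squarefree part of 4416 is also 69, so sqrt(69) and sqrt(4416) are both rational multiples of sqrt(69). Hence Q(sqrt(69)) = Q(sqrt(4416)) = Q(sqrt(69)), and the splitting field collapses to a single degree-2 extension with Galois group Z/2Z.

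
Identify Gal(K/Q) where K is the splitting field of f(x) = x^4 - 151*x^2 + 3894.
Gal(K/Q) = V_4 (Klein four-group, Z/2Z × Z/2Z)

f factors as (x^2 - 118)(x^2 - 33), so the splitting field is K = Q(sqrt(118), sqrt(33)). The elements 118, 33, 3894 are all non-squares in Q, so sqrt(118) and sqrt(33) generate independent quadratic extensions. Thus [K:Q] = 4 and Gal(K/Q) is generated by the two order-2 automorphisms sqrt(118) ↦ -sqrt(118) and sqrt(33) ↦ -sqrt(33), giving V_4.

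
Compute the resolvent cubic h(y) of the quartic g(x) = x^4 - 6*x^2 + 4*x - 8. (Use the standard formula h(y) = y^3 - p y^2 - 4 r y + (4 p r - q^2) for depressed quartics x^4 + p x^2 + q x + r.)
h(y) = y^3 + 6*y^2 + 32*y + 176

Identify coefficients: p = -6, q = 4, r = -8.
Plug into h(y) = y^3 - p y^2 - 4 r y + (4 p r - q^2):
  h(y) = y^3 - (-6) y^2 - 4*(-8) y + (4*(-6)*(-8) - (4)^2)
       = y^3 + (6) y^2 + (32) y + (176).
Simplifying: h(y) = y^3 + 6*y^2 + 32*y + 176.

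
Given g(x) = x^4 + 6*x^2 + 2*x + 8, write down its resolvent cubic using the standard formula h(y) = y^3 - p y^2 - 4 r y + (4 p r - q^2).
h(y) = y^3 - 6*y^2 - 32*y + 188

Identify coefficients: p = 6, q = 2, r = 8.
Plug into h(y) = y^3 - p y^2 - 4 r y + (4 p r - q^2):
  h(y) = y^3 - (6) y^2 - 4*(8) y + (4*(6)*(8) - (2)^2)
       = y^3 + (-6) y^2 + (-32) y + (188).
Simplifying: h(y) = y^3 - 6*y^2 - 32*y + 188.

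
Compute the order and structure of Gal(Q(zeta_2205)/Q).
|Gal(Q(zeta_2205)/Q)| = phi(2205) = 1008; group ≅ (Z/2205Z)^* ≅ Z/4Z × Z/6Z × Z/42Z

The n-th cyclotomic polynomial Φ_2205(x) is the minimal polynomial of zeta_2205 over Q and has degree phi(2205) = 1008. So Q(zeta_2205) is a degree-1008 Galois extension with Galois group (Z/2205Z)^*. By CRT, (Z/2205Z)^* ≅ (Z/9Z)^* × (Z/5Z)^* × (Z/49Z)^*. Each prime-power unit group is (Z/9Z)^* ≅ Z/6Z; (Z/5Z)^* ≅ Z/4Z; (Z/49Z)^* ≅ Z/42Z. Hence Gal(Q(zeta_2205)/Q) ≅ Z/4Z × Z/6Z × Z/42Z.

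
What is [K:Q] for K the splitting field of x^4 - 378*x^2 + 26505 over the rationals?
[K:Q] = 4

f factors as (x^2 - 285)(x^2 - 93); the splitting field is K = Q(sqrt(285), sqrt(93)). Since 285, 93, and 26505 are all non-squares in Q, the three subfields Q(sqrt(285)), Q(sqrt(93)), Q(sqrt(26505)) are distinct degree-2 extensions, so [K:Q] = 4 (Klein four Galois group).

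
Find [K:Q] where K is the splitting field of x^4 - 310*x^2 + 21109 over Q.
[K:Q] = 4

f factors as (x^2 - 101)(x^2 - 209); the splitting field is K = Q(sqrt(101), sqrt(209)). Since 101, 209, and 21109 are all non-squares in Q, the three subfields Q(sqrt(101)), Q(sqrt(209)), Q(sqrt(21109)) are distinct degree-2 extensions, so [K:Q] = 4 (Klein four Galois group).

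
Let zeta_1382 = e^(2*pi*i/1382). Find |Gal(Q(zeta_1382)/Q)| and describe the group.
|Gal(Q(zeta_1382)/Q)| = phi(1382) = 690; group ≅ (Z/1382Z)^* ≅ Z/690Z

The n-th cyclotomic polynomial Φ_1382(x) is the minimal polynomial of zeta_1382 over Q and has degree phi(1382) = 690. So Q(zeta_1382) is a degree-690 Galois extension with Galois group (Z/1382Z)^*. By CRT, (Z/1382Z)^* ≅ (Z/2Z)^* × (Z/691Z)^*. Each prime-power unit group is (Z/2Z)^* ≅ trivial group (order 1); (Z/691Z)^* ≅ Z/690Z. Hence Gal(Q(zeta_1382)/Q) ≅ Z/690Z.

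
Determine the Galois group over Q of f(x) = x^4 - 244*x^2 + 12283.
Gal(K/Q) = V_4 (Klein four-group, Z/2Z × Z/2Z)

f factors as (x^2 - 173)(x^2 - 71), so the splitting field is K = Q(sqrt(173), sqrt(71)). The elements 173, 71, 12283 are all non-squares in Q, so sqrt(173) and sqrt(71) generate independent quadratic extensions. Thus [K:Q] = 4 and Gal(K/Q) is generated by the two order-2 automorphisms sqrt(173) ↦ -sqrt(173) and sqrt(71) ↦ -sqrt(71), giving V_4.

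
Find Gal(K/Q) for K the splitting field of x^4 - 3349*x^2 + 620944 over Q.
Gal(K/Q) = Z/2Z (cyclic of order 2)

f factors as (x^2 - 3152)(x^2 - 197), so the splitting field is K = Q(sqrt(3152), sqrt(197)). The squarefree part of 3152 is 197 and the squarefree part of 197 is also 197, so sqrt(3152) and sqrt(197) are both rational multiples of sqrt(197). Hence Q(sqrt(3152)) = Q(sqrt(197)) = Q(sqrt(197)), and the splitting field collapses to a single degree-2 extension with Galois group Z/2Z.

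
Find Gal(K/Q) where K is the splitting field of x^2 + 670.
Gal(K/Q) = Z/2Z (cyclic of order 2)

x^2 + 670 is irreducible over Q since -670 is not a rational square. The splitting field Q(sqrt(-670)) has degree 2 over Q, and its unique nontrivial automorphism is sqrt(-670) ↦ -sqrt(-670). Hence Gal(Q(sqrt(-670))/Q) = Z/2Z.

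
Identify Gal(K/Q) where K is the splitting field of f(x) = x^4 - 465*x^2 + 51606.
Gal(K/Q) = V_4 (Klein four-group, Z/2Z × Z/2Z)

f factors as (x^2 - 282)(x^2 - 183), so the splitting field is K = Q(sqrt(282), sqrt(183)). The elements 282, 183, 51606 are all non-squares in Q, so sqrt(282) and sqrt(183) generate independent quadratic extensions. Thus [K:Q] = 4 and Gal(K/Q) is generated by the two order-2 automorphisms sqrt(282) ↦ -sqrt(282) and sqrt(183) ↦ -sqrt(183), giving V_4.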